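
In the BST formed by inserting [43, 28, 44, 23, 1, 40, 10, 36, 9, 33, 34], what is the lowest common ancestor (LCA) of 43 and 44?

Tree insertion order: [43, 28, 44, 23, 1, 40, 10, 36, 9, 33, 34]
Tree (level-order array): [43, 28, 44, 23, 40, None, None, 1, None, 36, None, None, 10, 33, None, 9, None, None, 34]
In a BST, the LCA of p=43, q=44 is the first node v on the
root-to-leaf path with p <= v <= q (go left if both < v, right if both > v).
Walk from root:
  at 43: 43 <= 43 <= 44, this is the LCA
LCA = 43


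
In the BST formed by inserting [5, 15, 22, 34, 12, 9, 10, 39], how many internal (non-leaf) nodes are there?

Tree built from: [5, 15, 22, 34, 12, 9, 10, 39]
Tree (level-order array): [5, None, 15, 12, 22, 9, None, None, 34, None, 10, None, 39]
Rule: An internal node has at least one child.
Per-node child counts:
  node 5: 1 child(ren)
  node 15: 2 child(ren)
  node 12: 1 child(ren)
  node 9: 1 child(ren)
  node 10: 0 child(ren)
  node 22: 1 child(ren)
  node 34: 1 child(ren)
  node 39: 0 child(ren)
Matching nodes: [5, 15, 12, 9, 22, 34]
Count of internal (non-leaf) nodes: 6


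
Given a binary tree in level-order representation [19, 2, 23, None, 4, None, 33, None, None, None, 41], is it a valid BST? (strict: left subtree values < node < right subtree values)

Level-order array: [19, 2, 23, None, 4, None, 33, None, None, None, 41]
Validate using subtree bounds (lo, hi): at each node, require lo < value < hi,
then recurse left with hi=value and right with lo=value.
Preorder trace (stopping at first violation):
  at node 19 with bounds (-inf, +inf): OK
  at node 2 with bounds (-inf, 19): OK
  at node 4 with bounds (2, 19): OK
  at node 23 with bounds (19, +inf): OK
  at node 33 with bounds (23, +inf): OK
  at node 41 with bounds (33, +inf): OK
No violation found at any node.
Result: Valid BST


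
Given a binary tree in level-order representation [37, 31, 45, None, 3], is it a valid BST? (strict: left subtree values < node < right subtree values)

Level-order array: [37, 31, 45, None, 3]
Validate using subtree bounds (lo, hi): at each node, require lo < value < hi,
then recurse left with hi=value and right with lo=value.
Preorder trace (stopping at first violation):
  at node 37 with bounds (-inf, +inf): OK
  at node 31 with bounds (-inf, 37): OK
  at node 3 with bounds (31, 37): VIOLATION
Node 3 violates its bound: not (31 < 3 < 37).
Result: Not a valid BST


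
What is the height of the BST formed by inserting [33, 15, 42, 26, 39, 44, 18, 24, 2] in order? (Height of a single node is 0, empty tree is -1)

Insertion order: [33, 15, 42, 26, 39, 44, 18, 24, 2]
Tree (level-order array): [33, 15, 42, 2, 26, 39, 44, None, None, 18, None, None, None, None, None, None, 24]
Compute height bottom-up (empty subtree = -1):
  height(2) = 1 + max(-1, -1) = 0
  height(24) = 1 + max(-1, -1) = 0
  height(18) = 1 + max(-1, 0) = 1
  height(26) = 1 + max(1, -1) = 2
  height(15) = 1 + max(0, 2) = 3
  height(39) = 1 + max(-1, -1) = 0
  height(44) = 1 + max(-1, -1) = 0
  height(42) = 1 + max(0, 0) = 1
  height(33) = 1 + max(3, 1) = 4
Height = 4


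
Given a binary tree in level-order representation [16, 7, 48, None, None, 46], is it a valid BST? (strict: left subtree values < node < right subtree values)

Level-order array: [16, 7, 48, None, None, 46]
Validate using subtree bounds (lo, hi): at each node, require lo < value < hi,
then recurse left with hi=value and right with lo=value.
Preorder trace (stopping at first violation):
  at node 16 with bounds (-inf, +inf): OK
  at node 7 with bounds (-inf, 16): OK
  at node 48 with bounds (16, +inf): OK
  at node 46 with bounds (16, 48): OK
No violation found at any node.
Result: Valid BST


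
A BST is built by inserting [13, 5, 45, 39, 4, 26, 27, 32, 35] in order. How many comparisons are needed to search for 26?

Search path for 26: 13 -> 45 -> 39 -> 26
Found: True
Comparisons: 4


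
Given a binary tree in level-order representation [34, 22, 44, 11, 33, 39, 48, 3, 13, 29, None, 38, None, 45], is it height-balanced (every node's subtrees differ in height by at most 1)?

Tree (level-order array): [34, 22, 44, 11, 33, 39, 48, 3, 13, 29, None, 38, None, 45]
Definition: a tree is height-balanced if, at every node, |h(left) - h(right)| <= 1 (empty subtree has height -1).
Bottom-up per-node check:
  node 3: h_left=-1, h_right=-1, diff=0 [OK], height=0
  node 13: h_left=-1, h_right=-1, diff=0 [OK], height=0
  node 11: h_left=0, h_right=0, diff=0 [OK], height=1
  node 29: h_left=-1, h_right=-1, diff=0 [OK], height=0
  node 33: h_left=0, h_right=-1, diff=1 [OK], height=1
  node 22: h_left=1, h_right=1, diff=0 [OK], height=2
  node 38: h_left=-1, h_right=-1, diff=0 [OK], height=0
  node 39: h_left=0, h_right=-1, diff=1 [OK], height=1
  node 45: h_left=-1, h_right=-1, diff=0 [OK], height=0
  node 48: h_left=0, h_right=-1, diff=1 [OK], height=1
  node 44: h_left=1, h_right=1, diff=0 [OK], height=2
  node 34: h_left=2, h_right=2, diff=0 [OK], height=3
All nodes satisfy the balance condition.
Result: Balanced


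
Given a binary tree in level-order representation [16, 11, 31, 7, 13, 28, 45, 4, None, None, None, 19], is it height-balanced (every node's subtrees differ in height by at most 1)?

Tree (level-order array): [16, 11, 31, 7, 13, 28, 45, 4, None, None, None, 19]
Definition: a tree is height-balanced if, at every node, |h(left) - h(right)| <= 1 (empty subtree has height -1).
Bottom-up per-node check:
  node 4: h_left=-1, h_right=-1, diff=0 [OK], height=0
  node 7: h_left=0, h_right=-1, diff=1 [OK], height=1
  node 13: h_left=-1, h_right=-1, diff=0 [OK], height=0
  node 11: h_left=1, h_right=0, diff=1 [OK], height=2
  node 19: h_left=-1, h_right=-1, diff=0 [OK], height=0
  node 28: h_left=0, h_right=-1, diff=1 [OK], height=1
  node 45: h_left=-1, h_right=-1, diff=0 [OK], height=0
  node 31: h_left=1, h_right=0, diff=1 [OK], height=2
  node 16: h_left=2, h_right=2, diff=0 [OK], height=3
All nodes satisfy the balance condition.
Result: Balanced


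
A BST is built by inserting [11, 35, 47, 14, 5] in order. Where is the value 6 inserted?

Starting tree (level order): [11, 5, 35, None, None, 14, 47]
Insertion path: 11 -> 5
Result: insert 6 as right child of 5
Final tree (level order): [11, 5, 35, None, 6, 14, 47]


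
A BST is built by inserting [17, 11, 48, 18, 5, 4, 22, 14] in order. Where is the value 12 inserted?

Starting tree (level order): [17, 11, 48, 5, 14, 18, None, 4, None, None, None, None, 22]
Insertion path: 17 -> 11 -> 14
Result: insert 12 as left child of 14
Final tree (level order): [17, 11, 48, 5, 14, 18, None, 4, None, 12, None, None, 22]


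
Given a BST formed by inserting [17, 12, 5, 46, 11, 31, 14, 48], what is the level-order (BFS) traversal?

Tree insertion order: [17, 12, 5, 46, 11, 31, 14, 48]
Tree (level-order array): [17, 12, 46, 5, 14, 31, 48, None, 11]
BFS from the root, enqueuing left then right child of each popped node:
  queue [17] -> pop 17, enqueue [12, 46], visited so far: [17]
  queue [12, 46] -> pop 12, enqueue [5, 14], visited so far: [17, 12]
  queue [46, 5, 14] -> pop 46, enqueue [31, 48], visited so far: [17, 12, 46]
  queue [5, 14, 31, 48] -> pop 5, enqueue [11], visited so far: [17, 12, 46, 5]
  queue [14, 31, 48, 11] -> pop 14, enqueue [none], visited so far: [17, 12, 46, 5, 14]
  queue [31, 48, 11] -> pop 31, enqueue [none], visited so far: [17, 12, 46, 5, 14, 31]
  queue [48, 11] -> pop 48, enqueue [none], visited so far: [17, 12, 46, 5, 14, 31, 48]
  queue [11] -> pop 11, enqueue [none], visited so far: [17, 12, 46, 5, 14, 31, 48, 11]
Result: [17, 12, 46, 5, 14, 31, 48, 11]


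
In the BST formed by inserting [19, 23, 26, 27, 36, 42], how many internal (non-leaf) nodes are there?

Tree built from: [19, 23, 26, 27, 36, 42]
Tree (level-order array): [19, None, 23, None, 26, None, 27, None, 36, None, 42]
Rule: An internal node has at least one child.
Per-node child counts:
  node 19: 1 child(ren)
  node 23: 1 child(ren)
  node 26: 1 child(ren)
  node 27: 1 child(ren)
  node 36: 1 child(ren)
  node 42: 0 child(ren)
Matching nodes: [19, 23, 26, 27, 36]
Count of internal (non-leaf) nodes: 5


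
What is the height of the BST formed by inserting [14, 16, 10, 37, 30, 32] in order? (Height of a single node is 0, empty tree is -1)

Insertion order: [14, 16, 10, 37, 30, 32]
Tree (level-order array): [14, 10, 16, None, None, None, 37, 30, None, None, 32]
Compute height bottom-up (empty subtree = -1):
  height(10) = 1 + max(-1, -1) = 0
  height(32) = 1 + max(-1, -1) = 0
  height(30) = 1 + max(-1, 0) = 1
  height(37) = 1 + max(1, -1) = 2
  height(16) = 1 + max(-1, 2) = 3
  height(14) = 1 + max(0, 3) = 4
Height = 4


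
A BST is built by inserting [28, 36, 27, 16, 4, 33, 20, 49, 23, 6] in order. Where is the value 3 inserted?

Starting tree (level order): [28, 27, 36, 16, None, 33, 49, 4, 20, None, None, None, None, None, 6, None, 23]
Insertion path: 28 -> 27 -> 16 -> 4
Result: insert 3 as left child of 4
Final tree (level order): [28, 27, 36, 16, None, 33, 49, 4, 20, None, None, None, None, 3, 6, None, 23]


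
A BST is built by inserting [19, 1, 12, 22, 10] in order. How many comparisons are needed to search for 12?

Search path for 12: 19 -> 1 -> 12
Found: True
Comparisons: 3


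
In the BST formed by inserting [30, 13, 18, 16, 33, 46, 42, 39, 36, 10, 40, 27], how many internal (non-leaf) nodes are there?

Tree built from: [30, 13, 18, 16, 33, 46, 42, 39, 36, 10, 40, 27]
Tree (level-order array): [30, 13, 33, 10, 18, None, 46, None, None, 16, 27, 42, None, None, None, None, None, 39, None, 36, 40]
Rule: An internal node has at least one child.
Per-node child counts:
  node 30: 2 child(ren)
  node 13: 2 child(ren)
  node 10: 0 child(ren)
  node 18: 2 child(ren)
  node 16: 0 child(ren)
  node 27: 0 child(ren)
  node 33: 1 child(ren)
  node 46: 1 child(ren)
  node 42: 1 child(ren)
  node 39: 2 child(ren)
  node 36: 0 child(ren)
  node 40: 0 child(ren)
Matching nodes: [30, 13, 18, 33, 46, 42, 39]
Count of internal (non-leaf) nodes: 7


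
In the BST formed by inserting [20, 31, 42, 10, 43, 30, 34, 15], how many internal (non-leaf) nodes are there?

Tree built from: [20, 31, 42, 10, 43, 30, 34, 15]
Tree (level-order array): [20, 10, 31, None, 15, 30, 42, None, None, None, None, 34, 43]
Rule: An internal node has at least one child.
Per-node child counts:
  node 20: 2 child(ren)
  node 10: 1 child(ren)
  node 15: 0 child(ren)
  node 31: 2 child(ren)
  node 30: 0 child(ren)
  node 42: 2 child(ren)
  node 34: 0 child(ren)
  node 43: 0 child(ren)
Matching nodes: [20, 10, 31, 42]
Count of internal (non-leaf) nodes: 4


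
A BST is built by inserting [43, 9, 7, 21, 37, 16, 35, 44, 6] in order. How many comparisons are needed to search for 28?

Search path for 28: 43 -> 9 -> 21 -> 37 -> 35
Found: False
Comparisons: 5


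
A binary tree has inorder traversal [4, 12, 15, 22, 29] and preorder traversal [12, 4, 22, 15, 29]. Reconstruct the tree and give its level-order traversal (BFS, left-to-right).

Inorder:  [4, 12, 15, 22, 29]
Preorder: [12, 4, 22, 15, 29]
Algorithm: preorder visits root first, so consume preorder in order;
for each root, split the current inorder slice at that value into
left-subtree inorder and right-subtree inorder, then recurse.
Recursive splits:
  root=12; inorder splits into left=[4], right=[15, 22, 29]
  root=4; inorder splits into left=[], right=[]
  root=22; inorder splits into left=[15], right=[29]
  root=15; inorder splits into left=[], right=[]
  root=29; inorder splits into left=[], right=[]
Reconstructed level-order: [12, 4, 22, 15, 29]


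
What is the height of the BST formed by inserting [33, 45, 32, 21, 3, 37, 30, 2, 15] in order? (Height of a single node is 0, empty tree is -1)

Insertion order: [33, 45, 32, 21, 3, 37, 30, 2, 15]
Tree (level-order array): [33, 32, 45, 21, None, 37, None, 3, 30, None, None, 2, 15]
Compute height bottom-up (empty subtree = -1):
  height(2) = 1 + max(-1, -1) = 0
  height(15) = 1 + max(-1, -1) = 0
  height(3) = 1 + max(0, 0) = 1
  height(30) = 1 + max(-1, -1) = 0
  height(21) = 1 + max(1, 0) = 2
  height(32) = 1 + max(2, -1) = 3
  height(37) = 1 + max(-1, -1) = 0
  height(45) = 1 + max(0, -1) = 1
  height(33) = 1 + max(3, 1) = 4
Height = 4


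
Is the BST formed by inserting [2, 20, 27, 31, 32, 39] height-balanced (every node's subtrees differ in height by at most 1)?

Tree (level-order array): [2, None, 20, None, 27, None, 31, None, 32, None, 39]
Definition: a tree is height-balanced if, at every node, |h(left) - h(right)| <= 1 (empty subtree has height -1).
Bottom-up per-node check:
  node 39: h_left=-1, h_right=-1, diff=0 [OK], height=0
  node 32: h_left=-1, h_right=0, diff=1 [OK], height=1
  node 31: h_left=-1, h_right=1, diff=2 [FAIL (|-1-1|=2 > 1)], height=2
  node 27: h_left=-1, h_right=2, diff=3 [FAIL (|-1-2|=3 > 1)], height=3
  node 20: h_left=-1, h_right=3, diff=4 [FAIL (|-1-3|=4 > 1)], height=4
  node 2: h_left=-1, h_right=4, diff=5 [FAIL (|-1-4|=5 > 1)], height=5
Node 31 violates the condition: |-1 - 1| = 2 > 1.
Result: Not balanced


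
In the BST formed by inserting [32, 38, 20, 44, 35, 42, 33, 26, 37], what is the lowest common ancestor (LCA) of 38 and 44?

Tree insertion order: [32, 38, 20, 44, 35, 42, 33, 26, 37]
Tree (level-order array): [32, 20, 38, None, 26, 35, 44, None, None, 33, 37, 42]
In a BST, the LCA of p=38, q=44 is the first node v on the
root-to-leaf path with p <= v <= q (go left if both < v, right if both > v).
Walk from root:
  at 32: both 38 and 44 > 32, go right
  at 38: 38 <= 38 <= 44, this is the LCA
LCA = 38


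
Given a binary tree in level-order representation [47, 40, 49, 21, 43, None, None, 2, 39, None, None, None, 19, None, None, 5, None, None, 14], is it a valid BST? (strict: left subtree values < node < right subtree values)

Level-order array: [47, 40, 49, 21, 43, None, None, 2, 39, None, None, None, 19, None, None, 5, None, None, 14]
Validate using subtree bounds (lo, hi): at each node, require lo < value < hi,
then recurse left with hi=value and right with lo=value.
Preorder trace (stopping at first violation):
  at node 47 with bounds (-inf, +inf): OK
  at node 40 with bounds (-inf, 47): OK
  at node 21 with bounds (-inf, 40): OK
  at node 2 with bounds (-inf, 21): OK
  at node 19 with bounds (2, 21): OK
  at node 5 with bounds (2, 19): OK
  at node 14 with bounds (5, 19): OK
  at node 39 with bounds (21, 40): OK
  at node 43 with bounds (40, 47): OK
  at node 49 with bounds (47, +inf): OK
No violation found at any node.
Result: Valid BST


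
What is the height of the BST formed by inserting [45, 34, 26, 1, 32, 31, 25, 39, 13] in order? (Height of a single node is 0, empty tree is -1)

Insertion order: [45, 34, 26, 1, 32, 31, 25, 39, 13]
Tree (level-order array): [45, 34, None, 26, 39, 1, 32, None, None, None, 25, 31, None, 13]
Compute height bottom-up (empty subtree = -1):
  height(13) = 1 + max(-1, -1) = 0
  height(25) = 1 + max(0, -1) = 1
  height(1) = 1 + max(-1, 1) = 2
  height(31) = 1 + max(-1, -1) = 0
  height(32) = 1 + max(0, -1) = 1
  height(26) = 1 + max(2, 1) = 3
  height(39) = 1 + max(-1, -1) = 0
  height(34) = 1 + max(3, 0) = 4
  height(45) = 1 + max(4, -1) = 5
Height = 5


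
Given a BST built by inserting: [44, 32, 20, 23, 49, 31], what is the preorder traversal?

Tree insertion order: [44, 32, 20, 23, 49, 31]
Tree (level-order array): [44, 32, 49, 20, None, None, None, None, 23, None, 31]
Preorder traversal: [44, 32, 20, 23, 31, 49]


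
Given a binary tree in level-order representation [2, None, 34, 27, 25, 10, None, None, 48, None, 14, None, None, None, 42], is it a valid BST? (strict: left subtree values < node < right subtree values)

Level-order array: [2, None, 34, 27, 25, 10, None, None, 48, None, 14, None, None, None, 42]
Validate using subtree bounds (lo, hi): at each node, require lo < value < hi,
then recurse left with hi=value and right with lo=value.
Preorder trace (stopping at first violation):
  at node 2 with bounds (-inf, +inf): OK
  at node 34 with bounds (2, +inf): OK
  at node 27 with bounds (2, 34): OK
  at node 10 with bounds (2, 27): OK
  at node 14 with bounds (10, 27): OK
  at node 42 with bounds (14, 27): VIOLATION
Node 42 violates its bound: not (14 < 42 < 27).
Result: Not a valid BST


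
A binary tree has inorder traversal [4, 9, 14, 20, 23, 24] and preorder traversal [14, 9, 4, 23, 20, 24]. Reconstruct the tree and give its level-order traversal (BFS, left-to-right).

Inorder:  [4, 9, 14, 20, 23, 24]
Preorder: [14, 9, 4, 23, 20, 24]
Algorithm: preorder visits root first, so consume preorder in order;
for each root, split the current inorder slice at that value into
left-subtree inorder and right-subtree inorder, then recurse.
Recursive splits:
  root=14; inorder splits into left=[4, 9], right=[20, 23, 24]
  root=9; inorder splits into left=[4], right=[]
  root=4; inorder splits into left=[], right=[]
  root=23; inorder splits into left=[20], right=[24]
  root=20; inorder splits into left=[], right=[]
  root=24; inorder splits into left=[], right=[]
Reconstructed level-order: [14, 9, 23, 4, 20, 24]


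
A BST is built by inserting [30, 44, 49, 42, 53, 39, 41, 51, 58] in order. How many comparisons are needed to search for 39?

Search path for 39: 30 -> 44 -> 42 -> 39
Found: True
Comparisons: 4


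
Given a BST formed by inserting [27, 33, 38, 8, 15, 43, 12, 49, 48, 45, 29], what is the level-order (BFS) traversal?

Tree insertion order: [27, 33, 38, 8, 15, 43, 12, 49, 48, 45, 29]
Tree (level-order array): [27, 8, 33, None, 15, 29, 38, 12, None, None, None, None, 43, None, None, None, 49, 48, None, 45]
BFS from the root, enqueuing left then right child of each popped node:
  queue [27] -> pop 27, enqueue [8, 33], visited so far: [27]
  queue [8, 33] -> pop 8, enqueue [15], visited so far: [27, 8]
  queue [33, 15] -> pop 33, enqueue [29, 38], visited so far: [27, 8, 33]
  queue [15, 29, 38] -> pop 15, enqueue [12], visited so far: [27, 8, 33, 15]
  queue [29, 38, 12] -> pop 29, enqueue [none], visited so far: [27, 8, 33, 15, 29]
  queue [38, 12] -> pop 38, enqueue [43], visited so far: [27, 8, 33, 15, 29, 38]
  queue [12, 43] -> pop 12, enqueue [none], visited so far: [27, 8, 33, 15, 29, 38, 12]
  queue [43] -> pop 43, enqueue [49], visited so far: [27, 8, 33, 15, 29, 38, 12, 43]
  queue [49] -> pop 49, enqueue [48], visited so far: [27, 8, 33, 15, 29, 38, 12, 43, 49]
  queue [48] -> pop 48, enqueue [45], visited so far: [27, 8, 33, 15, 29, 38, 12, 43, 49, 48]
  queue [45] -> pop 45, enqueue [none], visited so far: [27, 8, 33, 15, 29, 38, 12, 43, 49, 48, 45]
Result: [27, 8, 33, 15, 29, 38, 12, 43, 49, 48, 45]


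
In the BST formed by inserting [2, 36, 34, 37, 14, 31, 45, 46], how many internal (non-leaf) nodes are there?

Tree built from: [2, 36, 34, 37, 14, 31, 45, 46]
Tree (level-order array): [2, None, 36, 34, 37, 14, None, None, 45, None, 31, None, 46]
Rule: An internal node has at least one child.
Per-node child counts:
  node 2: 1 child(ren)
  node 36: 2 child(ren)
  node 34: 1 child(ren)
  node 14: 1 child(ren)
  node 31: 0 child(ren)
  node 37: 1 child(ren)
  node 45: 1 child(ren)
  node 46: 0 child(ren)
Matching nodes: [2, 36, 34, 14, 37, 45]
Count of internal (non-leaf) nodes: 6


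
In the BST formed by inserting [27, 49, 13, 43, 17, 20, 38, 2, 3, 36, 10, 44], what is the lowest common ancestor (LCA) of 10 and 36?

Tree insertion order: [27, 49, 13, 43, 17, 20, 38, 2, 3, 36, 10, 44]
Tree (level-order array): [27, 13, 49, 2, 17, 43, None, None, 3, None, 20, 38, 44, None, 10, None, None, 36]
In a BST, the LCA of p=10, q=36 is the first node v on the
root-to-leaf path with p <= v <= q (go left if both < v, right if both > v).
Walk from root:
  at 27: 10 <= 27 <= 36, this is the LCA
LCA = 27


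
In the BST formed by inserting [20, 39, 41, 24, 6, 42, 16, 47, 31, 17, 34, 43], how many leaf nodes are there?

Tree built from: [20, 39, 41, 24, 6, 42, 16, 47, 31, 17, 34, 43]
Tree (level-order array): [20, 6, 39, None, 16, 24, 41, None, 17, None, 31, None, 42, None, None, None, 34, None, 47, None, None, 43]
Rule: A leaf has 0 children.
Per-node child counts:
  node 20: 2 child(ren)
  node 6: 1 child(ren)
  node 16: 1 child(ren)
  node 17: 0 child(ren)
  node 39: 2 child(ren)
  node 24: 1 child(ren)
  node 31: 1 child(ren)
  node 34: 0 child(ren)
  node 41: 1 child(ren)
  node 42: 1 child(ren)
  node 47: 1 child(ren)
  node 43: 0 child(ren)
Matching nodes: [17, 34, 43]
Count of leaf nodes: 3


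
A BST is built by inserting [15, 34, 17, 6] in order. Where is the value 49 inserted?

Starting tree (level order): [15, 6, 34, None, None, 17]
Insertion path: 15 -> 34
Result: insert 49 as right child of 34
Final tree (level order): [15, 6, 34, None, None, 17, 49]


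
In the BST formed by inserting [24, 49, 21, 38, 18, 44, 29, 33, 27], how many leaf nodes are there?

Tree built from: [24, 49, 21, 38, 18, 44, 29, 33, 27]
Tree (level-order array): [24, 21, 49, 18, None, 38, None, None, None, 29, 44, 27, 33]
Rule: A leaf has 0 children.
Per-node child counts:
  node 24: 2 child(ren)
  node 21: 1 child(ren)
  node 18: 0 child(ren)
  node 49: 1 child(ren)
  node 38: 2 child(ren)
  node 29: 2 child(ren)
  node 27: 0 child(ren)
  node 33: 0 child(ren)
  node 44: 0 child(ren)
Matching nodes: [18, 27, 33, 44]
Count of leaf nodes: 4


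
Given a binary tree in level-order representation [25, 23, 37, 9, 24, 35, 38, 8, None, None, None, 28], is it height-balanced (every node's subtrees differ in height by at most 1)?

Tree (level-order array): [25, 23, 37, 9, 24, 35, 38, 8, None, None, None, 28]
Definition: a tree is height-balanced if, at every node, |h(left) - h(right)| <= 1 (empty subtree has height -1).
Bottom-up per-node check:
  node 8: h_left=-1, h_right=-1, diff=0 [OK], height=0
  node 9: h_left=0, h_right=-1, diff=1 [OK], height=1
  node 24: h_left=-1, h_right=-1, diff=0 [OK], height=0
  node 23: h_left=1, h_right=0, diff=1 [OK], height=2
  node 28: h_left=-1, h_right=-1, diff=0 [OK], height=0
  node 35: h_left=0, h_right=-1, diff=1 [OK], height=1
  node 38: h_left=-1, h_right=-1, diff=0 [OK], height=0
  node 37: h_left=1, h_right=0, diff=1 [OK], height=2
  node 25: h_left=2, h_right=2, diff=0 [OK], height=3
All nodes satisfy the balance condition.
Result: Balanced


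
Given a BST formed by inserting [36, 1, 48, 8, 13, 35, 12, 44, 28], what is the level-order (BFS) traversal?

Tree insertion order: [36, 1, 48, 8, 13, 35, 12, 44, 28]
Tree (level-order array): [36, 1, 48, None, 8, 44, None, None, 13, None, None, 12, 35, None, None, 28]
BFS from the root, enqueuing left then right child of each popped node:
  queue [36] -> pop 36, enqueue [1, 48], visited so far: [36]
  queue [1, 48] -> pop 1, enqueue [8], visited so far: [36, 1]
  queue [48, 8] -> pop 48, enqueue [44], visited so far: [36, 1, 48]
  queue [8, 44] -> pop 8, enqueue [13], visited so far: [36, 1, 48, 8]
  queue [44, 13] -> pop 44, enqueue [none], visited so far: [36, 1, 48, 8, 44]
  queue [13] -> pop 13, enqueue [12, 35], visited so far: [36, 1, 48, 8, 44, 13]
  queue [12, 35] -> pop 12, enqueue [none], visited so far: [36, 1, 48, 8, 44, 13, 12]
  queue [35] -> pop 35, enqueue [28], visited so far: [36, 1, 48, 8, 44, 13, 12, 35]
  queue [28] -> pop 28, enqueue [none], visited so far: [36, 1, 48, 8, 44, 13, 12, 35, 28]
Result: [36, 1, 48, 8, 44, 13, 12, 35, 28]


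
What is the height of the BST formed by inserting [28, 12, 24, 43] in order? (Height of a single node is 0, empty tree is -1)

Insertion order: [28, 12, 24, 43]
Tree (level-order array): [28, 12, 43, None, 24]
Compute height bottom-up (empty subtree = -1):
  height(24) = 1 + max(-1, -1) = 0
  height(12) = 1 + max(-1, 0) = 1
  height(43) = 1 + max(-1, -1) = 0
  height(28) = 1 + max(1, 0) = 2
Height = 2


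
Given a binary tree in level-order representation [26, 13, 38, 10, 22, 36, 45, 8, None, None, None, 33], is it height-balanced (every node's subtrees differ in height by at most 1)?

Tree (level-order array): [26, 13, 38, 10, 22, 36, 45, 8, None, None, None, 33]
Definition: a tree is height-balanced if, at every node, |h(left) - h(right)| <= 1 (empty subtree has height -1).
Bottom-up per-node check:
  node 8: h_left=-1, h_right=-1, diff=0 [OK], height=0
  node 10: h_left=0, h_right=-1, diff=1 [OK], height=1
  node 22: h_left=-1, h_right=-1, diff=0 [OK], height=0
  node 13: h_left=1, h_right=0, diff=1 [OK], height=2
  node 33: h_left=-1, h_right=-1, diff=0 [OK], height=0
  node 36: h_left=0, h_right=-1, diff=1 [OK], height=1
  node 45: h_left=-1, h_right=-1, diff=0 [OK], height=0
  node 38: h_left=1, h_right=0, diff=1 [OK], height=2
  node 26: h_left=2, h_right=2, diff=0 [OK], height=3
All nodes satisfy the balance condition.
Result: Balanced


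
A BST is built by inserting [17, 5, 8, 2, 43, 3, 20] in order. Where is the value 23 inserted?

Starting tree (level order): [17, 5, 43, 2, 8, 20, None, None, 3]
Insertion path: 17 -> 43 -> 20
Result: insert 23 as right child of 20
Final tree (level order): [17, 5, 43, 2, 8, 20, None, None, 3, None, None, None, 23]


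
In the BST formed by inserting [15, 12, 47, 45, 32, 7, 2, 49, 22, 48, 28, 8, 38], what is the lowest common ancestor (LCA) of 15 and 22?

Tree insertion order: [15, 12, 47, 45, 32, 7, 2, 49, 22, 48, 28, 8, 38]
Tree (level-order array): [15, 12, 47, 7, None, 45, 49, 2, 8, 32, None, 48, None, None, None, None, None, 22, 38, None, None, None, 28]
In a BST, the LCA of p=15, q=22 is the first node v on the
root-to-leaf path with p <= v <= q (go left if both < v, right if both > v).
Walk from root:
  at 15: 15 <= 15 <= 22, this is the LCA
LCA = 15


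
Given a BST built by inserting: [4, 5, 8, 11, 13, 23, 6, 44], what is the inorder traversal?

Tree insertion order: [4, 5, 8, 11, 13, 23, 6, 44]
Tree (level-order array): [4, None, 5, None, 8, 6, 11, None, None, None, 13, None, 23, None, 44]
Inorder traversal: [4, 5, 6, 8, 11, 13, 23, 44]


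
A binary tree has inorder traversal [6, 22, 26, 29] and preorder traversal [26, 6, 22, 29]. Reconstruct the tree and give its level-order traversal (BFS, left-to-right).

Inorder:  [6, 22, 26, 29]
Preorder: [26, 6, 22, 29]
Algorithm: preorder visits root first, so consume preorder in order;
for each root, split the current inorder slice at that value into
left-subtree inorder and right-subtree inorder, then recurse.
Recursive splits:
  root=26; inorder splits into left=[6, 22], right=[29]
  root=6; inorder splits into left=[], right=[22]
  root=22; inorder splits into left=[], right=[]
  root=29; inorder splits into left=[], right=[]
Reconstructed level-order: [26, 6, 29, 22]


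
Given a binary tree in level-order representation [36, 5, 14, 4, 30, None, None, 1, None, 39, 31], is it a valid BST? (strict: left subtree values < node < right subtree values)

Level-order array: [36, 5, 14, 4, 30, None, None, 1, None, 39, 31]
Validate using subtree bounds (lo, hi): at each node, require lo < value < hi,
then recurse left with hi=value and right with lo=value.
Preorder trace (stopping at first violation):
  at node 36 with bounds (-inf, +inf): OK
  at node 5 with bounds (-inf, 36): OK
  at node 4 with bounds (-inf, 5): OK
  at node 1 with bounds (-inf, 4): OK
  at node 30 with bounds (5, 36): OK
  at node 39 with bounds (5, 30): VIOLATION
Node 39 violates its bound: not (5 < 39 < 30).
Result: Not a valid BST


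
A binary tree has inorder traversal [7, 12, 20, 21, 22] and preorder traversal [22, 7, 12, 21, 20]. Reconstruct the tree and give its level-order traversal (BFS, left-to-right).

Inorder:  [7, 12, 20, 21, 22]
Preorder: [22, 7, 12, 21, 20]
Algorithm: preorder visits root first, so consume preorder in order;
for each root, split the current inorder slice at that value into
left-subtree inorder and right-subtree inorder, then recurse.
Recursive splits:
  root=22; inorder splits into left=[7, 12, 20, 21], right=[]
  root=7; inorder splits into left=[], right=[12, 20, 21]
  root=12; inorder splits into left=[], right=[20, 21]
  root=21; inorder splits into left=[20], right=[]
  root=20; inorder splits into left=[], right=[]
Reconstructed level-order: [22, 7, 12, 21, 20]


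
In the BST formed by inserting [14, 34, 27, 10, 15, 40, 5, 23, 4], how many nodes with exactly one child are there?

Tree built from: [14, 34, 27, 10, 15, 40, 5, 23, 4]
Tree (level-order array): [14, 10, 34, 5, None, 27, 40, 4, None, 15, None, None, None, None, None, None, 23]
Rule: These are nodes with exactly 1 non-null child.
Per-node child counts:
  node 14: 2 child(ren)
  node 10: 1 child(ren)
  node 5: 1 child(ren)
  node 4: 0 child(ren)
  node 34: 2 child(ren)
  node 27: 1 child(ren)
  node 15: 1 child(ren)
  node 23: 0 child(ren)
  node 40: 0 child(ren)
Matching nodes: [10, 5, 27, 15]
Count of nodes with exactly one child: 4


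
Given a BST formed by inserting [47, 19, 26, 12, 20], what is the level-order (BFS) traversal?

Tree insertion order: [47, 19, 26, 12, 20]
Tree (level-order array): [47, 19, None, 12, 26, None, None, 20]
BFS from the root, enqueuing left then right child of each popped node:
  queue [47] -> pop 47, enqueue [19], visited so far: [47]
  queue [19] -> pop 19, enqueue [12, 26], visited so far: [47, 19]
  queue [12, 26] -> pop 12, enqueue [none], visited so far: [47, 19, 12]
  queue [26] -> pop 26, enqueue [20], visited so far: [47, 19, 12, 26]
  queue [20] -> pop 20, enqueue [none], visited so far: [47, 19, 12, 26, 20]
Result: [47, 19, 12, 26, 20]


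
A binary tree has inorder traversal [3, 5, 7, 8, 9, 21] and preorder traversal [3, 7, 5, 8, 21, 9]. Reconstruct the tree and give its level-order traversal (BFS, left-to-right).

Inorder:  [3, 5, 7, 8, 9, 21]
Preorder: [3, 7, 5, 8, 21, 9]
Algorithm: preorder visits root first, so consume preorder in order;
for each root, split the current inorder slice at that value into
left-subtree inorder and right-subtree inorder, then recurse.
Recursive splits:
  root=3; inorder splits into left=[], right=[5, 7, 8, 9, 21]
  root=7; inorder splits into left=[5], right=[8, 9, 21]
  root=5; inorder splits into left=[], right=[]
  root=8; inorder splits into left=[], right=[9, 21]
  root=21; inorder splits into left=[9], right=[]
  root=9; inorder splits into left=[], right=[]
Reconstructed level-order: [3, 7, 5, 8, 21, 9]


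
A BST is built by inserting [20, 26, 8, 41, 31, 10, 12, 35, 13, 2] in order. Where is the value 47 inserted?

Starting tree (level order): [20, 8, 26, 2, 10, None, 41, None, None, None, 12, 31, None, None, 13, None, 35]
Insertion path: 20 -> 26 -> 41
Result: insert 47 as right child of 41
Final tree (level order): [20, 8, 26, 2, 10, None, 41, None, None, None, 12, 31, 47, None, 13, None, 35]


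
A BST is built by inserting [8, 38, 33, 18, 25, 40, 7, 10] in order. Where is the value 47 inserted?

Starting tree (level order): [8, 7, 38, None, None, 33, 40, 18, None, None, None, 10, 25]
Insertion path: 8 -> 38 -> 40
Result: insert 47 as right child of 40
Final tree (level order): [8, 7, 38, None, None, 33, 40, 18, None, None, 47, 10, 25]


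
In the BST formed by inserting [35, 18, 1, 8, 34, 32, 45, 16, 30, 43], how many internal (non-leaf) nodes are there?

Tree built from: [35, 18, 1, 8, 34, 32, 45, 16, 30, 43]
Tree (level-order array): [35, 18, 45, 1, 34, 43, None, None, 8, 32, None, None, None, None, 16, 30]
Rule: An internal node has at least one child.
Per-node child counts:
  node 35: 2 child(ren)
  node 18: 2 child(ren)
  node 1: 1 child(ren)
  node 8: 1 child(ren)
  node 16: 0 child(ren)
  node 34: 1 child(ren)
  node 32: 1 child(ren)
  node 30: 0 child(ren)
  node 45: 1 child(ren)
  node 43: 0 child(ren)
Matching nodes: [35, 18, 1, 8, 34, 32, 45]
Count of internal (non-leaf) nodes: 7


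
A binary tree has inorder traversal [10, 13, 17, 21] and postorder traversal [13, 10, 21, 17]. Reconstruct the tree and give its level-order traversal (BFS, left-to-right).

Inorder:   [10, 13, 17, 21]
Postorder: [13, 10, 21, 17]
Algorithm: postorder visits root last, so walk postorder right-to-left;
each value is the root of the current inorder slice — split it at that
value, recurse on the right subtree first, then the left.
Recursive splits:
  root=17; inorder splits into left=[10, 13], right=[21]
  root=21; inorder splits into left=[], right=[]
  root=10; inorder splits into left=[], right=[13]
  root=13; inorder splits into left=[], right=[]
Reconstructed level-order: [17, 10, 21, 13]


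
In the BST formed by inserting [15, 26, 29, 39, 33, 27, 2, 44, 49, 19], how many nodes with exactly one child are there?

Tree built from: [15, 26, 29, 39, 33, 27, 2, 44, 49, 19]
Tree (level-order array): [15, 2, 26, None, None, 19, 29, None, None, 27, 39, None, None, 33, 44, None, None, None, 49]
Rule: These are nodes with exactly 1 non-null child.
Per-node child counts:
  node 15: 2 child(ren)
  node 2: 0 child(ren)
  node 26: 2 child(ren)
  node 19: 0 child(ren)
  node 29: 2 child(ren)
  node 27: 0 child(ren)
  node 39: 2 child(ren)
  node 33: 0 child(ren)
  node 44: 1 child(ren)
  node 49: 0 child(ren)
Matching nodes: [44]
Count of nodes with exactly one child: 1


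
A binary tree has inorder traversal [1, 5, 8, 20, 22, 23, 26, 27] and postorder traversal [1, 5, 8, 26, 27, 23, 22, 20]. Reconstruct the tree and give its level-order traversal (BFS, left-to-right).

Inorder:   [1, 5, 8, 20, 22, 23, 26, 27]
Postorder: [1, 5, 8, 26, 27, 23, 22, 20]
Algorithm: postorder visits root last, so walk postorder right-to-left;
each value is the root of the current inorder slice — split it at that
value, recurse on the right subtree first, then the left.
Recursive splits:
  root=20; inorder splits into left=[1, 5, 8], right=[22, 23, 26, 27]
  root=22; inorder splits into left=[], right=[23, 26, 27]
  root=23; inorder splits into left=[], right=[26, 27]
  root=27; inorder splits into left=[26], right=[]
  root=26; inorder splits into left=[], right=[]
  root=8; inorder splits into left=[1, 5], right=[]
  root=5; inorder splits into left=[1], right=[]
  root=1; inorder splits into left=[], right=[]
Reconstructed level-order: [20, 8, 22, 5, 23, 1, 27, 26]


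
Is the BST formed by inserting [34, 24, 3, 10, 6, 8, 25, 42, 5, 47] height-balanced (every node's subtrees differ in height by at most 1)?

Tree (level-order array): [34, 24, 42, 3, 25, None, 47, None, 10, None, None, None, None, 6, None, 5, 8]
Definition: a tree is height-balanced if, at every node, |h(left) - h(right)| <= 1 (empty subtree has height -1).
Bottom-up per-node check:
  node 5: h_left=-1, h_right=-1, diff=0 [OK], height=0
  node 8: h_left=-1, h_right=-1, diff=0 [OK], height=0
  node 6: h_left=0, h_right=0, diff=0 [OK], height=1
  node 10: h_left=1, h_right=-1, diff=2 [FAIL (|1--1|=2 > 1)], height=2
  node 3: h_left=-1, h_right=2, diff=3 [FAIL (|-1-2|=3 > 1)], height=3
  node 25: h_left=-1, h_right=-1, diff=0 [OK], height=0
  node 24: h_left=3, h_right=0, diff=3 [FAIL (|3-0|=3 > 1)], height=4
  node 47: h_left=-1, h_right=-1, diff=0 [OK], height=0
  node 42: h_left=-1, h_right=0, diff=1 [OK], height=1
  node 34: h_left=4, h_right=1, diff=3 [FAIL (|4-1|=3 > 1)], height=5
Node 10 violates the condition: |1 - -1| = 2 > 1.
Result: Not balanced


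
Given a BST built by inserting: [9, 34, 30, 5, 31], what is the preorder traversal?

Tree insertion order: [9, 34, 30, 5, 31]
Tree (level-order array): [9, 5, 34, None, None, 30, None, None, 31]
Preorder traversal: [9, 5, 34, 30, 31]


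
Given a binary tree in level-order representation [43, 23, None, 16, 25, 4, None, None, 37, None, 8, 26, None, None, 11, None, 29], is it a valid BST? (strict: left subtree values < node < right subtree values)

Level-order array: [43, 23, None, 16, 25, 4, None, None, 37, None, 8, 26, None, None, 11, None, 29]
Validate using subtree bounds (lo, hi): at each node, require lo < value < hi,
then recurse left with hi=value and right with lo=value.
Preorder trace (stopping at first violation):
  at node 43 with bounds (-inf, +inf): OK
  at node 23 with bounds (-inf, 43): OK
  at node 16 with bounds (-inf, 23): OK
  at node 4 with bounds (-inf, 16): OK
  at node 8 with bounds (4, 16): OK
  at node 11 with bounds (8, 16): OK
  at node 25 with bounds (23, 43): OK
  at node 37 with bounds (25, 43): OK
  at node 26 with bounds (25, 37): OK
  at node 29 with bounds (26, 37): OK
No violation found at any node.
Result: Valid BST


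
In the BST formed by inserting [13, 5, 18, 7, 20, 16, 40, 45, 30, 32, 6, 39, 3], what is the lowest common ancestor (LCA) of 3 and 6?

Tree insertion order: [13, 5, 18, 7, 20, 16, 40, 45, 30, 32, 6, 39, 3]
Tree (level-order array): [13, 5, 18, 3, 7, 16, 20, None, None, 6, None, None, None, None, 40, None, None, 30, 45, None, 32, None, None, None, 39]
In a BST, the LCA of p=3, q=6 is the first node v on the
root-to-leaf path with p <= v <= q (go left if both < v, right if both > v).
Walk from root:
  at 13: both 3 and 6 < 13, go left
  at 5: 3 <= 5 <= 6, this is the LCA
LCA = 5


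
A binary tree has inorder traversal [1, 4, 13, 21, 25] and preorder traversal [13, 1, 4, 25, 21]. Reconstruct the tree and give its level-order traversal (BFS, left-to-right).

Inorder:  [1, 4, 13, 21, 25]
Preorder: [13, 1, 4, 25, 21]
Algorithm: preorder visits root first, so consume preorder in order;
for each root, split the current inorder slice at that value into
left-subtree inorder and right-subtree inorder, then recurse.
Recursive splits:
  root=13; inorder splits into left=[1, 4], right=[21, 25]
  root=1; inorder splits into left=[], right=[4]
  root=4; inorder splits into left=[], right=[]
  root=25; inorder splits into left=[21], right=[]
  root=21; inorder splits into left=[], right=[]
Reconstructed level-order: [13, 1, 25, 4, 21]


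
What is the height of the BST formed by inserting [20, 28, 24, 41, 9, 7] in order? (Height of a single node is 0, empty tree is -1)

Insertion order: [20, 28, 24, 41, 9, 7]
Tree (level-order array): [20, 9, 28, 7, None, 24, 41]
Compute height bottom-up (empty subtree = -1):
  height(7) = 1 + max(-1, -1) = 0
  height(9) = 1 + max(0, -1) = 1
  height(24) = 1 + max(-1, -1) = 0
  height(41) = 1 + max(-1, -1) = 0
  height(28) = 1 + max(0, 0) = 1
  height(20) = 1 + max(1, 1) = 2
Height = 2


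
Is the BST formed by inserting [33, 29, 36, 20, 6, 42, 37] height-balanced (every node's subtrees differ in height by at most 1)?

Tree (level-order array): [33, 29, 36, 20, None, None, 42, 6, None, 37]
Definition: a tree is height-balanced if, at every node, |h(left) - h(right)| <= 1 (empty subtree has height -1).
Bottom-up per-node check:
  node 6: h_left=-1, h_right=-1, diff=0 [OK], height=0
  node 20: h_left=0, h_right=-1, diff=1 [OK], height=1
  node 29: h_left=1, h_right=-1, diff=2 [FAIL (|1--1|=2 > 1)], height=2
  node 37: h_left=-1, h_right=-1, diff=0 [OK], height=0
  node 42: h_left=0, h_right=-1, diff=1 [OK], height=1
  node 36: h_left=-1, h_right=1, diff=2 [FAIL (|-1-1|=2 > 1)], height=2
  node 33: h_left=2, h_right=2, diff=0 [OK], height=3
Node 29 violates the condition: |1 - -1| = 2 > 1.
Result: Not balanced


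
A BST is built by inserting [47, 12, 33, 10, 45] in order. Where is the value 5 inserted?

Starting tree (level order): [47, 12, None, 10, 33, None, None, None, 45]
Insertion path: 47 -> 12 -> 10
Result: insert 5 as left child of 10
Final tree (level order): [47, 12, None, 10, 33, 5, None, None, 45]


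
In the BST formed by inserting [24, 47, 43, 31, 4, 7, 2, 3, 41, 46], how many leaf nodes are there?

Tree built from: [24, 47, 43, 31, 4, 7, 2, 3, 41, 46]
Tree (level-order array): [24, 4, 47, 2, 7, 43, None, None, 3, None, None, 31, 46, None, None, None, 41]
Rule: A leaf has 0 children.
Per-node child counts:
  node 24: 2 child(ren)
  node 4: 2 child(ren)
  node 2: 1 child(ren)
  node 3: 0 child(ren)
  node 7: 0 child(ren)
  node 47: 1 child(ren)
  node 43: 2 child(ren)
  node 31: 1 child(ren)
  node 41: 0 child(ren)
  node 46: 0 child(ren)
Matching nodes: [3, 7, 41, 46]
Count of leaf nodes: 4


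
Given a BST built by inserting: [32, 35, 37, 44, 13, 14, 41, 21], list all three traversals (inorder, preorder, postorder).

Tree insertion order: [32, 35, 37, 44, 13, 14, 41, 21]
Tree (level-order array): [32, 13, 35, None, 14, None, 37, None, 21, None, 44, None, None, 41]
Inorder (L, root, R): [13, 14, 21, 32, 35, 37, 41, 44]
Preorder (root, L, R): [32, 13, 14, 21, 35, 37, 44, 41]
Postorder (L, R, root): [21, 14, 13, 41, 44, 37, 35, 32]
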